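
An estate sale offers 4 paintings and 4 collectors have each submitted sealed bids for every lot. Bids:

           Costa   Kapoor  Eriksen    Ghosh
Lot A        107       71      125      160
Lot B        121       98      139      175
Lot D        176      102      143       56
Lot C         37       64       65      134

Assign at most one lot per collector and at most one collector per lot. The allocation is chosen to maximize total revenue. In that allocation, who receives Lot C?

Optimal: Costa→Lot D ($176), Kapoor→Lot C ($64), Eriksen→Lot A ($125), Ghosh→Lot B ($175) — total 176+64+125+175 = $540.
Row-greedy (each collector in turn takes its best remaining lot) gives $533, worse by 7.
Next-best assignment: Costa→Lot D, Kapoor→Lot C, Eriksen→Lot B, Ghosh→Lot A = $539.
No other one-to-one assignment exceeds $540.
Kapoor's own top lot is Lot D ($102), but forcing Kapoor→Lot D and reassigning the rest optimally gives only $482 — worse by 58.

Kapoor receives Lot C.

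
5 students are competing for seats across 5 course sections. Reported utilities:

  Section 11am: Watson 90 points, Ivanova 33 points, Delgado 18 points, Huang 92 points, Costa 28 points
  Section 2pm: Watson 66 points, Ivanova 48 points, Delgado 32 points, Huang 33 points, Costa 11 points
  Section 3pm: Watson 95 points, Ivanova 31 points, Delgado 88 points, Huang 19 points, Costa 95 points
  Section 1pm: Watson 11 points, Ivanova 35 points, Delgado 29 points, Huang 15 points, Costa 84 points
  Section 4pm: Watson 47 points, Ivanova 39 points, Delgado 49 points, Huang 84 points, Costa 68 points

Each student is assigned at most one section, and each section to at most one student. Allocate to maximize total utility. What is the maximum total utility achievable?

Maximum total: 394 points

This is a one-to-one assignment (maximum-weight bipartite matching).
Optimal: Watson→Section 11am (90 points), Ivanova→Section 2pm (48 points), Delgado→Section 3pm (88 points), Huang→Section 4pm (84 points), Costa→Section 1pm (84 points) — total 90+48+88+84+84 = 394 points.
Column-greedy (each section in turn goes to its best remaining student) gives 337 points, worse by 57.
Next-best assignment: Watson→Section 2pm, Ivanova→Section 4pm, Delgado→Section 3pm, Huang→Section 11am, Costa→Section 1pm = 369 points.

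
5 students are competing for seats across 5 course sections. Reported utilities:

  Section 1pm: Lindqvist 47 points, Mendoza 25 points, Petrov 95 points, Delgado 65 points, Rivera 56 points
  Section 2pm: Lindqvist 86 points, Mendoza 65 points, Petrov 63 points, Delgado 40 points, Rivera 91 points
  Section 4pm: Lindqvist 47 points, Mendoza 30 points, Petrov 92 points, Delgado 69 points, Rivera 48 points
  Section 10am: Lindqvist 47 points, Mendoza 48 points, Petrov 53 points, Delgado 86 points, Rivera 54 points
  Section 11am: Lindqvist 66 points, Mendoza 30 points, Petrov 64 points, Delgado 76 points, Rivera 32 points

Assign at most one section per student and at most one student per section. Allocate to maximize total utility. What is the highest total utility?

Optimal: Lindqvist→Section 11am (66 points), Mendoza→Section 10am (48 points), Petrov→Section 1pm (95 points), Delgado→Section 4pm (69 points), Rivera→Section 2pm (91 points) — total 66+48+95+69+91 = 369 points.
Row-greedy (each student in turn takes its best remaining section) gives 353 points, worse by 16.
Next-best assignment: Lindqvist→Section 11am, Mendoza→Section 4pm, Petrov→Section 1pm, Delgado→Section 10am, Rivera→Section 2pm = 368 points.

Max total: 369 points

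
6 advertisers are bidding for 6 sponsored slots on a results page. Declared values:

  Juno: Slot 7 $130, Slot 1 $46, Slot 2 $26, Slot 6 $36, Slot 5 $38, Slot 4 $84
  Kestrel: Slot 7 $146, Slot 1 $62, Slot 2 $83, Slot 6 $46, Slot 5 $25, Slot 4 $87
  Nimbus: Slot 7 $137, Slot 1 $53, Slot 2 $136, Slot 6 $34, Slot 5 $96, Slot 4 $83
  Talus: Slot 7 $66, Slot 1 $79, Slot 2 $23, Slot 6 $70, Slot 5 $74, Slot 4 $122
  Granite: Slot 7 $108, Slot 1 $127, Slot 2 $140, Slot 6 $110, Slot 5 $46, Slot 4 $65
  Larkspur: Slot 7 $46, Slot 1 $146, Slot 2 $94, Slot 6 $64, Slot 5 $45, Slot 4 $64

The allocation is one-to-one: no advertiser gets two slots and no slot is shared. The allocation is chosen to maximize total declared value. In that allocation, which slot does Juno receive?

Juno receives Slot 5.

Optimal: Juno→Slot 5 ($38), Kestrel→Slot 7 ($146), Nimbus→Slot 2 ($136), Talus→Slot 4 ($122), Granite→Slot 6 ($110), Larkspur→Slot 1 ($146) — total 38+146+136+122+110+146 = $698.
Row-greedy (each advertiser in turn takes its best remaining slot) gives $587, worse by 111.
Next-best assignment: Juno→Slot 4, Kestrel→Slot 7, Nimbus→Slot 2, Talus→Slot 5, Granite→Slot 6, Larkspur→Slot 1 = $696.
Juno's own top slot is Slot 7 ($130), but forcing Juno→Slot 7 and reassigning the rest optimally gives only $687 — worse by 11.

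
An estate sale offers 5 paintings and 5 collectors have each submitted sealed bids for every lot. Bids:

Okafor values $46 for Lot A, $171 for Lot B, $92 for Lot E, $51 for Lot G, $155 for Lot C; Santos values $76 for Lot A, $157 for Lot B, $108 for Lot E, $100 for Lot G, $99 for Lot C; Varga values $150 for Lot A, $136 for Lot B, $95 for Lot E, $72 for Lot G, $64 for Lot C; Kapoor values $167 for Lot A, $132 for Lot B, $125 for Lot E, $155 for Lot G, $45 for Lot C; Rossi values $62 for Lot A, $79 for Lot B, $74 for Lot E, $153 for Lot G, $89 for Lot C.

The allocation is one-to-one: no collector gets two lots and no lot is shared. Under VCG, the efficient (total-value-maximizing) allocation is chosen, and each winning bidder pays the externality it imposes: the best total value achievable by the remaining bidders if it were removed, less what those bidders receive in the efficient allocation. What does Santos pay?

Santos pays $28.

Efficient allocation: Okafor→Lot C ($155), Santos→Lot B ($157), Varga→Lot A ($150), Kapoor→Lot E ($125), Rossi→Lot G ($153); total welfare W = $740.
Santos receives Lot B at value $157, so the others get W − 157 = $583.
Without Santos: best allocation of the remaining 4 bidders over all 5 lots is Okafor→Lot C ($155), Varga→Lot B ($136), Kapoor→Lot A ($167), Rossi→Lot G ($153), total $611.
VCG payment = (others' best without Santos) − (others' welfare with Santos) = 611 − 583 = $28.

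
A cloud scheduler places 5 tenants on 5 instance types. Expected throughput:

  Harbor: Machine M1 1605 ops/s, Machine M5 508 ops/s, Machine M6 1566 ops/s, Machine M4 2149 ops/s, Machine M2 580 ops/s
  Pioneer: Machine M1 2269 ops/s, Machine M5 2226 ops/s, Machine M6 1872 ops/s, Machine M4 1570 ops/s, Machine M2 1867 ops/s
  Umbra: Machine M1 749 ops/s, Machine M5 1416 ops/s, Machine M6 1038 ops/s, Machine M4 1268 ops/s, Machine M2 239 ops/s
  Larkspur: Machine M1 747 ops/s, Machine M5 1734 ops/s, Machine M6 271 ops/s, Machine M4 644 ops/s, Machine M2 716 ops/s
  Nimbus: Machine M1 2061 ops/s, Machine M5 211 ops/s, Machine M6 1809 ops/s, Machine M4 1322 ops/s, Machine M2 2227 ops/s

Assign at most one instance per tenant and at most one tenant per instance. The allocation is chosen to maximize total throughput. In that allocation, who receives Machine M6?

Optimal: Harbor→Machine M4 (2149 ops/s), Pioneer→Machine M1 (2269 ops/s), Umbra→Machine M6 (1038 ops/s), Larkspur→Machine M5 (1734 ops/s), Nimbus→Machine M2 (2227 ops/s) — total 2149+2269+1038+1734+2227 = 9417 ops/s.
Column-greedy (each instance in turn goes to its best remaining tenant) gives 8200 ops/s, worse by 1217.
Every other assignment is strictly worse.
Umbra's own top instance is Machine M5 (1416 ops/s), but forcing Umbra→Machine M5 and reassigning the rest optimally gives only 8411 ops/s — worse by 1006.

Umbra receives Machine M6.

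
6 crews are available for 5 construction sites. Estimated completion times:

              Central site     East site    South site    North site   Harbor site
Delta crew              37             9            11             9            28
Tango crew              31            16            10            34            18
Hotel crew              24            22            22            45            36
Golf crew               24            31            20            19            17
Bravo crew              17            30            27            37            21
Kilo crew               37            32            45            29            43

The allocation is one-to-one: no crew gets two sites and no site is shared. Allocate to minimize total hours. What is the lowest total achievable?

Optimal: Bravo crew→Central site (17 hours), Hotel crew→East site (22 hours), Tango crew→South site (10 hours), Delta crew→North site (9 hours), Golf crew→Harbor site (17 hours) — total 17+22+10+9+17 = 75 hours.
Min-entry greedy (repeatedly take the single cheapest remaining cell) gives 82 hours, worse by 7.
Next-best assignment: Bravo crew→Central site, Tango crew→East site, Hotel crew→South site, Delta crew→North site, Golf crew→Harbor site = 81 hours.

Minimum total: 75 hours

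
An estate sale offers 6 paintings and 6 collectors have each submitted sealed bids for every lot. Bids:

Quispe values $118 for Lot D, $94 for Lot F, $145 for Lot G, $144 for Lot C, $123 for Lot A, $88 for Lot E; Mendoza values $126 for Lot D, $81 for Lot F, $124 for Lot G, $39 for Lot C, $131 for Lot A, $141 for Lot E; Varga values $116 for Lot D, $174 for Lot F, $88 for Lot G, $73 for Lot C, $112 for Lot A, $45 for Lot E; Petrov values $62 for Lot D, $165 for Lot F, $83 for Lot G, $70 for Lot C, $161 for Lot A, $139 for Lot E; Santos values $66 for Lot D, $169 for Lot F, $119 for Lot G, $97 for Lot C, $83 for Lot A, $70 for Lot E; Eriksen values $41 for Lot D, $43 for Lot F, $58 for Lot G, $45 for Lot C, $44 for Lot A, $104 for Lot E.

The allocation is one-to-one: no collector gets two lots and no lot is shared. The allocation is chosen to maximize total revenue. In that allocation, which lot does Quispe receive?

Optimal: Quispe→Lot C ($144), Mendoza→Lot D ($126), Varga→Lot F ($174), Petrov→Lot A ($161), Santos→Lot G ($119), Eriksen→Lot E ($104) — total 144+126+174+161+119+104 = $828.
Column-greedy (each lot in turn goes to its best remaining collector) gives $807, worse by 21.
Every other assignment is strictly worse.
Quispe's own top lot is Lot G ($145), but forcing Quispe→Lot G and reassigning the rest optimally gives only $807 — worse by 21.

Quispe receives Lot C.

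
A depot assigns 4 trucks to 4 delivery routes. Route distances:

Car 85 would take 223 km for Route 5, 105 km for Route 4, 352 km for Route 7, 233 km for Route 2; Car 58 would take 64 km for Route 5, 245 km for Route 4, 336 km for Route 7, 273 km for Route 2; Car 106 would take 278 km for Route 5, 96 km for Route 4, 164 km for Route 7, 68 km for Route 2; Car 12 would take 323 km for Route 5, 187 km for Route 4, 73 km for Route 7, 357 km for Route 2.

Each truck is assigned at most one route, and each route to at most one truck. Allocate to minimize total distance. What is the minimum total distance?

Min total: 310 km

This is the linear assignment problem.
Optimal: Car 85→Route 4 (105 km), Car 58→Route 5 (64 km), Car 106→Route 2 (68 km), Car 12→Route 7 (73 km) — total 105+64+68+73 = 310 km.
Column-greedy (each route in turn goes to its cheapest remaining truck) gives 466 km, worse by 156.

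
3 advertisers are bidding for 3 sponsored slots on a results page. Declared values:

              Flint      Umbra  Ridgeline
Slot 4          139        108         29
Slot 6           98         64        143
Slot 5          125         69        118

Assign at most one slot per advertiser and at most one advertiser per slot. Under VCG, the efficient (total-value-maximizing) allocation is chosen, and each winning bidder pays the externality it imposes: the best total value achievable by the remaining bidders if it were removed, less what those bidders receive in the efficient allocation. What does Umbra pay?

Efficient allocation: Flint→Slot 5 ($125), Umbra→Slot 4 ($108), Ridgeline→Slot 6 ($143); total welfare W = $376.
Umbra receives Slot 4 at value $108, so the others get W − 108 = $268.
Without Umbra: best allocation of the remaining 2 bidders over all 3 slots is Flint→Slot 4 ($139), Ridgeline→Slot 6 ($143), total $282.
VCG payment = (others' best without Umbra) − (others' welfare with Umbra) = 282 − 268 = $14.

Umbra pays $14.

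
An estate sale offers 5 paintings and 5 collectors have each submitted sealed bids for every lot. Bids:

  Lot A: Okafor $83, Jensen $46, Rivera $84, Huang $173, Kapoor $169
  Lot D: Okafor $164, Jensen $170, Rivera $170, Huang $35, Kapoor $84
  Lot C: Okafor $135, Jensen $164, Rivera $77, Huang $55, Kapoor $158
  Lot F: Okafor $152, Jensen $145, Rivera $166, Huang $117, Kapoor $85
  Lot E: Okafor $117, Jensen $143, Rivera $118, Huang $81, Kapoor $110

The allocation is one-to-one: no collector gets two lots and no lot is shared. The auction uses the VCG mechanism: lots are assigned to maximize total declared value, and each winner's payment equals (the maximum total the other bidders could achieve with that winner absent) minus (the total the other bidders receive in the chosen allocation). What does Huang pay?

Huang pays $32.

Efficient allocation: Okafor→Lot D ($164), Jensen→Lot E ($143), Rivera→Lot F ($166), Huang→Lot A ($173), Kapoor→Lot C ($158); total welfare W = $804.
Huang receives Lot A at value $173, so the others get W − 173 = $631.
Without Huang: best allocation of the remaining 4 bidders over all 5 lots is Okafor→Lot D ($164), Jensen→Lot C ($164), Rivera→Lot F ($166), Kapoor→Lot A ($169), total $663.
VCG payment = (others' best without Huang) − (others' welfare with Huang) = 663 − 631 = $32.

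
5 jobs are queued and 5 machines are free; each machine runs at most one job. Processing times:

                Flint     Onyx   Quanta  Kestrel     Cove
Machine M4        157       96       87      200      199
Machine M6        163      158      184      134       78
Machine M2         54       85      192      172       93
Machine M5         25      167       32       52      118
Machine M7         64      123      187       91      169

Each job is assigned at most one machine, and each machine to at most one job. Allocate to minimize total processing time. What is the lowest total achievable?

Minimum total: 351 min

Optimal: Flint→Machine M2 (54 min), Onyx→Machine M4 (96 min), Quanta→Machine M5 (32 min), Kestrel→Machine M7 (91 min), Cove→Machine M6 (78 min) — total 54+96+32+91+78 = 351 min.
Row-greedy (each job in turn takes its cheapest remaining machine) gives 366 min, worse by 15.
Next-best assignment: Flint→Machine M5, Onyx→Machine M2, Quanta→Machine M4, Kestrel→Machine M7, Cove→Machine M6 = 366 min.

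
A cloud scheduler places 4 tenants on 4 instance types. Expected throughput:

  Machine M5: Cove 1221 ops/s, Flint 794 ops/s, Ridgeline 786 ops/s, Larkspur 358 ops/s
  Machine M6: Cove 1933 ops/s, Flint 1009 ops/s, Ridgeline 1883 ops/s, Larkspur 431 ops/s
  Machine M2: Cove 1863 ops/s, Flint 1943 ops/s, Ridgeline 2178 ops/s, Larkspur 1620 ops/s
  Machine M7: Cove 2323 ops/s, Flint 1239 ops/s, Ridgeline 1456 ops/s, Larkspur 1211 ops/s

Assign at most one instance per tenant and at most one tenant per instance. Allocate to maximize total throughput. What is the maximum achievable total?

Max total: 6620 ops/s

This is the linear assignment problem.
Optimal: Cove→Machine M7 (2323 ops/s), Flint→Machine M5 (794 ops/s), Ridgeline→Machine M6 (1883 ops/s), Larkspur→Machine M2 (1620 ops/s) — total 2323+794+1883+1620 = 6620 ops/s.
Next-best assignment: Cove→Machine M7, Flint→Machine M2, Ridgeline→Machine M6, Larkspur→Machine M5 = 6507 ops/s.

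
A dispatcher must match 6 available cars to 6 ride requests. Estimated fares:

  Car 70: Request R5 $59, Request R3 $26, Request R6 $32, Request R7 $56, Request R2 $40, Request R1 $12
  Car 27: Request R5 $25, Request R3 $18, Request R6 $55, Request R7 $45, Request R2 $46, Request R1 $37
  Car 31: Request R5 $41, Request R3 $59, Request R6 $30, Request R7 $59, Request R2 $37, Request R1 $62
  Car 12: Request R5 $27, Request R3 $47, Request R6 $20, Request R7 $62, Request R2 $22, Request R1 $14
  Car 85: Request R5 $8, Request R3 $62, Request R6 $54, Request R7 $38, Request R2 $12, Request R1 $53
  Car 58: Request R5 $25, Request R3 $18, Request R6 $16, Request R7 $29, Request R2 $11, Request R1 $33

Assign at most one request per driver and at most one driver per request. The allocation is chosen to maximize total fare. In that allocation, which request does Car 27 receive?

Car 27 receives Request R2.

Optimal: Car 70→Request R5 ($59), Car 27→Request R2 ($46), Car 31→Request R3 ($59), Car 12→Request R7 ($62), Car 85→Request R6 ($54), Car 58→Request R1 ($33) — total 59+46+59+62+54+33 = $313.
Next-best assignment: Car 70→Request R5, Car 27→Request R6, Car 31→Request R1, Car 12→Request R7, Car 85→Request R3, Car 58→Request R2 = $311.
Every other assignment is strictly worse.
Car 27's own top request is Request R6 ($55), but forcing Car 27→Request R6 and reassigning the rest optimally gives only $311 — worse by 2.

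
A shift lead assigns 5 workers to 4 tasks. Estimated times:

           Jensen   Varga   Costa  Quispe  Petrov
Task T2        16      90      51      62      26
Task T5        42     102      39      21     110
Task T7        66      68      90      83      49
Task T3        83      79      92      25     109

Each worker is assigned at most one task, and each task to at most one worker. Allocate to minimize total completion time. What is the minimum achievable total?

Minimum total: 129 min

This is the linear assignment problem.
Optimal: Jensen→Task T2 (16 min), Costa→Task T5 (39 min), Petrov→Task T7 (49 min), Quispe→Task T3 (25 min) — total 16+39+49+25 = 129 min.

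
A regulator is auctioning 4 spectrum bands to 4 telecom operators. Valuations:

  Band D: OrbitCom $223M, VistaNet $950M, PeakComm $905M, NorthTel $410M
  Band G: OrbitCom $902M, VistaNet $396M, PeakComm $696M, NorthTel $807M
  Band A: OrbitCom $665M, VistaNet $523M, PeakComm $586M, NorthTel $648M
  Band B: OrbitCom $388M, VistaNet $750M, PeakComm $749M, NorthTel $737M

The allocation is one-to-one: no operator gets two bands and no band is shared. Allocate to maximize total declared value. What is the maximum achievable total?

Max total: $3249M

This is a one-to-one assignment (maximum-weight bipartite matching).
Optimal: OrbitCom→Band G ($902M), VistaNet→Band D ($950M), PeakComm→Band B ($749M), NorthTel→Band A ($648M) — total 902+950+749+648 = $3249M.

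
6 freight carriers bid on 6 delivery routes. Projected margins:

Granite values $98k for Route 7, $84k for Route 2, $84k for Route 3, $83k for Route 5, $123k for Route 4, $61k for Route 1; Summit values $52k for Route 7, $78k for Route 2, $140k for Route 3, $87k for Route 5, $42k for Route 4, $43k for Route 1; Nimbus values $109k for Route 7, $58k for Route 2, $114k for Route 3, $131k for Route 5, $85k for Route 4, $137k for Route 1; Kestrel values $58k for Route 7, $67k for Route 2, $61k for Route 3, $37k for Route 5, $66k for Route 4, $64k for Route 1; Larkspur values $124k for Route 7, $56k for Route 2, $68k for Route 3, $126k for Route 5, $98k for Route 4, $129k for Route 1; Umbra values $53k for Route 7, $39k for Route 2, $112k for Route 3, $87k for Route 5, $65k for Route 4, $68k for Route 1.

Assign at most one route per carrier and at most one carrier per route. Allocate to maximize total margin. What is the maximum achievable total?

Maximum total: $678k

Treat this as an assignment problem: match each carrier to one route.
Optimal: Granite→Route 4 ($123k), Summit→Route 3 ($140k), Nimbus→Route 1 ($137k), Kestrel→Route 2 ($67k), Larkspur→Route 7 ($124k), Umbra→Route 5 ($87k) — total 123+140+137+67+124+87 = $678k.
Next-best assignment: Granite→Route 4, Summit→Route 3, Nimbus→Route 7, Kestrel→Route 2, Larkspur→Route 1, Umbra→Route 5 = $655k.
No other one-to-one assignment exceeds $678k.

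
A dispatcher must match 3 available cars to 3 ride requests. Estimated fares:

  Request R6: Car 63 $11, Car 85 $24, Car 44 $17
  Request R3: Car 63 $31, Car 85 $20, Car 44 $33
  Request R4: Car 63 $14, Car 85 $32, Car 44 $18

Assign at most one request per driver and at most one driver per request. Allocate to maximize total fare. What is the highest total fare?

Maximum total: $80

Treat this as an assignment problem: match each driver to one request.
Optimal: Car 63→Request R3 ($31), Car 85→Request R4 ($32), Car 44→Request R6 ($17) — total 31+32+17 = $80.
Max-entry greedy (repeatedly take the single best remaining cell) gives $76, worse by 4.
Next-best assignment: Car 63→Request R6, Car 85→Request R4, Car 44→Request R3 = $76.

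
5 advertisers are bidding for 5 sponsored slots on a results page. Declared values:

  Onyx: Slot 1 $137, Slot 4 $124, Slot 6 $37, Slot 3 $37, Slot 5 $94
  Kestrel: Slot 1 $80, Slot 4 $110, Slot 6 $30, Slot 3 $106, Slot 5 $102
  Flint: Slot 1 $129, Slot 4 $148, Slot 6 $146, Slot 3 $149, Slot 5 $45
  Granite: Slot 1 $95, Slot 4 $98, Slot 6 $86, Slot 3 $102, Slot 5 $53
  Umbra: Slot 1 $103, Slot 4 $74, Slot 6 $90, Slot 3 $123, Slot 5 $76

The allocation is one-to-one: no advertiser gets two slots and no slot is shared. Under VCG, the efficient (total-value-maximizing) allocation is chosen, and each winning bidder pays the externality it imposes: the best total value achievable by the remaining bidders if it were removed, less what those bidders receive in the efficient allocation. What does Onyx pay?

Onyx pays $5.

Efficient allocation: Onyx→Slot 1 ($137), Kestrel→Slot 5 ($102), Flint→Slot 6 ($146), Granite→Slot 4 ($98), Umbra→Slot 3 ($123); total welfare W = $606.
Onyx receives Slot 1 at value $137, so the others get W − 137 = $469.
Without Onyx: best allocation of the remaining 4 bidders over all 5 slots is Kestrel→Slot 4 ($110), Flint→Slot 6 ($146), Granite→Slot 1 ($95), Umbra→Slot 3 ($123), total $474.
VCG payment = (others' best without Onyx) − (others' welfare with Onyx) = 474 − 469 = $5.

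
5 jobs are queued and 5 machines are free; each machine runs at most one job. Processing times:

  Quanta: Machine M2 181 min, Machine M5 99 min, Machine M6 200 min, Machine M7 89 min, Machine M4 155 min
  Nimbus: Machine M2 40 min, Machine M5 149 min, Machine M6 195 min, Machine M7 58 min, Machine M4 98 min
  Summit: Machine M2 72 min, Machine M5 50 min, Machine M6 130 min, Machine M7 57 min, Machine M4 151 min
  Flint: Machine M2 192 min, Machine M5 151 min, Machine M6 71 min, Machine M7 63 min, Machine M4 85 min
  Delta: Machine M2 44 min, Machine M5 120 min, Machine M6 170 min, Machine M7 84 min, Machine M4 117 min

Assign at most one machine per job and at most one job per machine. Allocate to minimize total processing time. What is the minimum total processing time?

Optimal: Quanta→Machine M7 (89 min), Nimbus→Machine M4 (98 min), Summit→Machine M5 (50 min), Flint→Machine M6 (71 min), Delta→Machine M2 (44 min) — total 89+98+50+71+44 = 352 min.
Next-best assignment: Quanta→Machine M7, Nimbus→Machine M2, Summit→Machine M5, Flint→Machine M6, Delta→Machine M4 = 367 min.

Min total: 352 min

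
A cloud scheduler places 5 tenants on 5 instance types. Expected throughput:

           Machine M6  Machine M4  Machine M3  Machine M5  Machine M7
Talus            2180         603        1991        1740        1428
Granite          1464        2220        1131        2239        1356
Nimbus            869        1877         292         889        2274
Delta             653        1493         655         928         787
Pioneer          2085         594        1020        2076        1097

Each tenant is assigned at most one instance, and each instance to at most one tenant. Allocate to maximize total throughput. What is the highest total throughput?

Treat this as an assignment problem: match each tenant to one instance.
Optimal: Talus→Machine M3 (1991 ops/s), Granite→Machine M5 (2239 ops/s), Nimbus→Machine M7 (2274 ops/s), Delta→Machine M4 (1493 ops/s), Pioneer→Machine M6 (2085 ops/s) — total 1991+2239+2274+1493+2085 = 10082 ops/s.
Column-greedy (each instance in turn goes to its best remaining tenant) gives 8622 ops/s, worse by 1460.
No other one-to-one assignment exceeds 10082 ops/s.

Maximum total: 10082 ops/s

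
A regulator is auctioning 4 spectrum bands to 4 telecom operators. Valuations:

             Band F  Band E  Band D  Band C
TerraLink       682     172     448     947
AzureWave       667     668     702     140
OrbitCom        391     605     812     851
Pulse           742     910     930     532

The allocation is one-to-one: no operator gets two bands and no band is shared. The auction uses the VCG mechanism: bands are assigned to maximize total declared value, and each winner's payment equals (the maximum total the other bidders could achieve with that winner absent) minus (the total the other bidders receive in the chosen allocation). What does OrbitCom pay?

OrbitCom pays $35M.

Efficient allocation: TerraLink→Band C ($947M), AzureWave→Band F ($667M), OrbitCom→Band D ($812M), Pulse→Band E ($910M); total welfare W = $3336M.
OrbitCom receives Band D at value $812M, so the others get W − 812 = $2524M.
Without OrbitCom: best allocation of the remaining 3 bidders over all 4 bands is TerraLink→Band C ($947M), AzureWave→Band D ($702M), Pulse→Band E ($910M), total $2559M.
VCG payment = (others' best without OrbitCom) − (others' welfare with OrbitCom) = 2559 − 2524 = $35M.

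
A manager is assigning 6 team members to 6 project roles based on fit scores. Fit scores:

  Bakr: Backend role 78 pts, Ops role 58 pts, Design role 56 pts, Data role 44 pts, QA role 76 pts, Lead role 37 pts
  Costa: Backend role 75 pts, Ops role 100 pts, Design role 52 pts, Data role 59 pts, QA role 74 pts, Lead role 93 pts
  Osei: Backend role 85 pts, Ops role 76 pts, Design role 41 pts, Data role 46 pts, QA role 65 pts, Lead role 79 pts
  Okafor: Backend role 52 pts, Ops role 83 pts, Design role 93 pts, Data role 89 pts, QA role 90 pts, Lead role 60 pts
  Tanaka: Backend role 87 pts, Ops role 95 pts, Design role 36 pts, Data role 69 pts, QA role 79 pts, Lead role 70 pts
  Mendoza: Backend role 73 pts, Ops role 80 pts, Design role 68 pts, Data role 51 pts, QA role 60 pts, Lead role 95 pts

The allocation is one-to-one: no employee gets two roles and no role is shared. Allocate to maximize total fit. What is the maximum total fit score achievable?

This is the linear assignment problem.
Optimal: Bakr→QA role (76 pts), Costa→Ops role (100 pts), Osei→Backend role (85 pts), Okafor→Design role (93 pts), Tanaka→Data role (69 pts), Mendoza→Lead role (95 pts) — total 76+100+85+93+69+95 = 518 pts.
Row-greedy (each employee in turn takes its best remaining role) gives 480 pts, worse by 38.
Next-best assignment: Bakr→QA role, Costa→Lead role, Osei→Backend role, Okafor→Data role, Tanaka→Ops role, Mendoza→Design role = 506 pts.
Swapping Bakr↔Okafor (Bakr→Design role 56 pts, Okafor→QA role 90 pts) loses 23.

Max total: 518 pts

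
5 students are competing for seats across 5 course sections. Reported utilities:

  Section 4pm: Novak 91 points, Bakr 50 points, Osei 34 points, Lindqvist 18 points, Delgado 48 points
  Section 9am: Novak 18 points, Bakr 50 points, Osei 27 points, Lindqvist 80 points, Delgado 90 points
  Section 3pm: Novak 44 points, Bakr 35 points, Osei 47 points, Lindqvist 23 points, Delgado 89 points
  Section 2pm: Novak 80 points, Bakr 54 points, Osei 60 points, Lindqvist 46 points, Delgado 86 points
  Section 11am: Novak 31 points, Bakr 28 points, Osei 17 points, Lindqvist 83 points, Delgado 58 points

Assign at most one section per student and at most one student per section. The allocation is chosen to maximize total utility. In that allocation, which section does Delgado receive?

Optimal: Novak→Section 4pm (91 points), Bakr→Section 9am (50 points), Osei→Section 2pm (60 points), Lindqvist→Section 11am (83 points), Delgado→Section 3pm (89 points) — total 91+50+60+83+89 = 373 points.
Row-greedy (each student in turn takes its best remaining section) gives 365 points, worse by 8.
Next-best assignment: Novak→Section 4pm, Bakr→Section 2pm, Osei→Section 3pm, Lindqvist→Section 11am, Delgado→Section 9am = 365 points.
Swapping Lindqvist↔Osei (Lindqvist→Section 2pm 46 points, Osei→Section 11am 17 points) loses 80.
No other one-to-one assignment exceeds 373 points.
Delgado's own top section is Section 9am (90 points), but forcing Delgado→Section 9am and reassigning the rest optimally gives only 365 points — worse by 8.

Delgado receives Section 3pm.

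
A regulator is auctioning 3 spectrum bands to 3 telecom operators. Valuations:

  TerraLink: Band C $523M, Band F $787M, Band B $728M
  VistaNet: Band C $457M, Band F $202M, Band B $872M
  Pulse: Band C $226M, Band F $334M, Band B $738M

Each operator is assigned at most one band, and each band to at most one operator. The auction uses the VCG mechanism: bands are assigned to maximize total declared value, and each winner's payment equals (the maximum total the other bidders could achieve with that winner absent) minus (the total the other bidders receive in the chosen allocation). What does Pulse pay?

Pulse pays $415M.

Efficient allocation: TerraLink→Band F ($787M), VistaNet→Band C ($457M), Pulse→Band B ($738M); total welfare W = $1982M.
Pulse receives Band B at value $738M, so the others get W − 738 = $1244M.
Without Pulse: best allocation of the remaining 2 bidders over all 3 bands is TerraLink→Band F ($787M), VistaNet→Band B ($872M), total $1659M.
VCG payment = (others' best without Pulse) − (others' welfare with Pulse) = 1659 − 1244 = $415M.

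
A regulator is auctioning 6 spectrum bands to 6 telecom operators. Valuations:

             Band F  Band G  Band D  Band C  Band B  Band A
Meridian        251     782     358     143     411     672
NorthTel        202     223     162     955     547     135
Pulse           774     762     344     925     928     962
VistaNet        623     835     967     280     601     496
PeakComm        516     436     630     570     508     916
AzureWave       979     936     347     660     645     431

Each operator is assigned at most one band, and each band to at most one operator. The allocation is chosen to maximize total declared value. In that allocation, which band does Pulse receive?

Pulse receives Band B.

Optimal: Meridian→Band G ($782M), NorthTel→Band C ($955M), Pulse→Band B ($928M), VistaNet→Band D ($967M), PeakComm→Band A ($916M), AzureWave→Band F ($979M) — total 782+955+928+967+916+979 = $5527M.
Row-greedy (each operator in turn takes its best remaining band) gives $4827M, worse by 700.
Next-best assignment: Meridian→Band G, NorthTel→Band C, Pulse→Band A, VistaNet→Band D, PeakComm→Band B, AzureWave→Band F = $5153M.
Swapping AzureWave↔VistaNet (AzureWave→Band D $347M, VistaNet→Band F $623M) loses 976.
Pulse's own top band is Band A ($962M), but forcing Pulse→Band A and reassigning the rest optimally gives only $5153M — worse by 374.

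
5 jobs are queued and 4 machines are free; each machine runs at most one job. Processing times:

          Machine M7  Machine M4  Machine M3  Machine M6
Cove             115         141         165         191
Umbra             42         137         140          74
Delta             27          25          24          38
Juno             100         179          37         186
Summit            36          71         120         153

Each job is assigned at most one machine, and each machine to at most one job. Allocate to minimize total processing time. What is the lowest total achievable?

Min total: 172 min

Optimal: Summit→Machine M7 (36 min), Delta→Machine M4 (25 min), Juno→Machine M3 (37 min), Umbra→Machine M6 (74 min) — total 36+25+37+74 = 172 min.
Min-entry greedy (repeatedly take the single cheapest remaining cell) gives 275 min, worse by 103.
Next-best assignment: Umbra→Machine M7, Summit→Machine M4, Juno→Machine M3, Delta→Machine M6 = 188 min.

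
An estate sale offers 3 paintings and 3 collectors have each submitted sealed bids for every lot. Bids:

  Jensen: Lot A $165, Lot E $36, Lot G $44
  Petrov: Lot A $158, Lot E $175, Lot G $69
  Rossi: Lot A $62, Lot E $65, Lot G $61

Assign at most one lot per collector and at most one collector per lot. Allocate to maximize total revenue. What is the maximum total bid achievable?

Maximum total: $401

Optimal: Jensen→Lot A ($165), Petrov→Lot E ($175), Rossi→Lot G ($61) — total 165+175+61 = $401.
Next-best assignment: Jensen→Lot A, Petrov→Lot G, Rossi→Lot E = $299.
Swapping Jensen↔Rossi (Jensen→Lot G $44, Rossi→Lot A $62) loses 120.
Checked against all permutations: $401 is optimal.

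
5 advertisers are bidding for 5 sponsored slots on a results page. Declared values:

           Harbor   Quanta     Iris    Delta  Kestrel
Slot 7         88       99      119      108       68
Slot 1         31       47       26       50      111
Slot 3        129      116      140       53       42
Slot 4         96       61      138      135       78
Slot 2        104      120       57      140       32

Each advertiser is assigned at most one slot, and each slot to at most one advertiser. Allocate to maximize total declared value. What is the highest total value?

Optimal: Harbor→Slot 3 ($129), Quanta→Slot 7 ($99), Iris→Slot 4 ($138), Delta→Slot 2 ($140), Kestrel→Slot 1 ($111) — total 129+99+138+140+111 = $617.
Max-entry greedy (repeatedly take the single best remaining cell) gives $586, worse by 31.
Next-best assignment: Harbor→Slot 3, Quanta→Slot 2, Iris→Slot 7, Delta→Slot 4, Kestrel→Slot 1 = $614.
Swapping Delta↔Harbor (Delta→Slot 3 $53, Harbor→Slot 2 $104) loses 112.
No other one-to-one assignment exceeds $617.

Max total: $617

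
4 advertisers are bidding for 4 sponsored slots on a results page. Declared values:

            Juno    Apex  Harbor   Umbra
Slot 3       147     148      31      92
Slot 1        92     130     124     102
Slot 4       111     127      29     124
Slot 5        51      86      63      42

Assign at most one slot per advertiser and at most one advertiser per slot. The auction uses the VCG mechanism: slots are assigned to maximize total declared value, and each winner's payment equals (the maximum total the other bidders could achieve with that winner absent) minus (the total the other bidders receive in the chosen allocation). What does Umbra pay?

Umbra pays $41.

Efficient allocation: Juno→Slot 3 ($147), Apex→Slot 5 ($86), Harbor→Slot 1 ($124), Umbra→Slot 4 ($124); total welfare W = $481.
Umbra receives Slot 4 at value $124, so the others get W − 124 = $357.
Without Umbra: best allocation of the remaining 3 bidders over all 4 slots is Juno→Slot 3 ($147), Apex→Slot 4 ($127), Harbor→Slot 1 ($124), total $398.
VCG payment = (others' best without Umbra) − (others' welfare with Umbra) = 398 − 357 = $41.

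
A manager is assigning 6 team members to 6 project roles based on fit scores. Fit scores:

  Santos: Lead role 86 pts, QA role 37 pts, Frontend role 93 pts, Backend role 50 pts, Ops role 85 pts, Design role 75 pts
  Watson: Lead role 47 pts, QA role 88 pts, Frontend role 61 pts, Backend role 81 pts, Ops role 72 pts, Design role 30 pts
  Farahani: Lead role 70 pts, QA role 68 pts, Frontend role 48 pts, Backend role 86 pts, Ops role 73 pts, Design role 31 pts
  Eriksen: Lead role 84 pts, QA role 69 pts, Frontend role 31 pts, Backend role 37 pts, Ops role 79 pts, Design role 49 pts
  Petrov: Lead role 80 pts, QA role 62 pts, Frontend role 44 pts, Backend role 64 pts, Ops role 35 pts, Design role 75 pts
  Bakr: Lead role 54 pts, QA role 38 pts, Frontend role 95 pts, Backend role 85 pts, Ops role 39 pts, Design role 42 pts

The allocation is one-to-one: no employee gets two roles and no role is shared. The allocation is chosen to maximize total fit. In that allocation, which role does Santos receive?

Santos receives Ops role.

This is a one-to-one assignment (maximum-weight bipartite matching).
Optimal: Santos→Ops role (85 pts), Watson→QA role (88 pts), Farahani→Backend role (86 pts), Eriksen→Lead role (84 pts), Petrov→Design role (75 pts), Bakr→Frontend role (95 pts) — total 85+88+86+84+75+95 = 513 pts.
Max-entry greedy (repeatedly take the single best remaining cell) gives 509 pts, worse by 4.
Swapping Farahani↔Petrov (Farahani→Design role 31 pts, Petrov→Backend role 64 pts) loses 66.
No other one-to-one assignment exceeds 513 pts.
Santos's own top role is Frontend role (93 pts), but forcing Santos→Frontend role and reassigning the rest optimally gives only 498 pts — worse by 15.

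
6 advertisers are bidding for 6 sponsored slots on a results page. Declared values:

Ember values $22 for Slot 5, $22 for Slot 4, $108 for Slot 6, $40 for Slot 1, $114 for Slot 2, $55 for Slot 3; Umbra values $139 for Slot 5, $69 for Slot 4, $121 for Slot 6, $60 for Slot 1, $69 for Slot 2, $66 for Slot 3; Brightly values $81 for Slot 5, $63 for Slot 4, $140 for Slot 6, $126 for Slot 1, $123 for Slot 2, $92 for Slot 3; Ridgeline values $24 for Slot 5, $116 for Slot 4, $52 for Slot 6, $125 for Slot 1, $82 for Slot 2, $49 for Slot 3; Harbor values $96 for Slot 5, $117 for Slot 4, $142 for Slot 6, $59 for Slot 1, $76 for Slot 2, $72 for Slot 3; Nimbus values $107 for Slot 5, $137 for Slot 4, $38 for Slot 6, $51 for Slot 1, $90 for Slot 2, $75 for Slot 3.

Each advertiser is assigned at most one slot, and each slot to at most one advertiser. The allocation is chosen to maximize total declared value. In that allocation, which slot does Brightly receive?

Optimal: Ember→Slot 2 ($114), Umbra→Slot 5 ($139), Brightly→Slot 3 ($92), Ridgeline→Slot 1 ($125), Harbor→Slot 6 ($142), Nimbus→Slot 4 ($137) — total 114+139+92+125+142+137 = $749.
Max-entry greedy (repeatedly take the single best remaining cell) gives $707, worse by 42.
Next-best assignment: Ember→Slot 2, Umbra→Slot 5, Brightly→Slot 6, Ridgeline→Slot 1, Harbor→Slot 3, Nimbus→Slot 4 = $727.
Every other assignment is strictly worse.
Brightly's own top slot is Slot 6 ($140), but forcing Brightly→Slot 6 and reassigning the rest optimally gives only $727 — worse by 22.

Brightly receives Slot 3.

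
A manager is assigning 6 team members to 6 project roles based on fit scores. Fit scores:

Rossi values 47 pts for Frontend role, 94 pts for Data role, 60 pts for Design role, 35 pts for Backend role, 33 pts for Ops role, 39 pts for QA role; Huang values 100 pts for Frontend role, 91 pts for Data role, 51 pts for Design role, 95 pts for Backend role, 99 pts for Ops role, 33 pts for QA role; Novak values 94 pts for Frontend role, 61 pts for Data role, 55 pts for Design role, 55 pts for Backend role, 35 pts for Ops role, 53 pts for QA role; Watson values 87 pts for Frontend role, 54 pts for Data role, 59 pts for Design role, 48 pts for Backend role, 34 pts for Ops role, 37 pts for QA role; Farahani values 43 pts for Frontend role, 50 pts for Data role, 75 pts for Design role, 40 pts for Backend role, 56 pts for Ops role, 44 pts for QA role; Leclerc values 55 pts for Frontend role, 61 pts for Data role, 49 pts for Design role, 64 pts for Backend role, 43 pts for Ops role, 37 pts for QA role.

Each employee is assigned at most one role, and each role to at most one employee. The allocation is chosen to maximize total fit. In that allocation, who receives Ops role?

Optimal: Rossi→Data role (94 pts), Huang→Ops role (99 pts), Novak→QA role (53 pts), Watson→Frontend role (87 pts), Farahani→Design role (75 pts), Leclerc→Backend role (64 pts) — total 94+99+53+87+75+64 = 472 pts.
Max-entry greedy (repeatedly take the single best remaining cell) gives 420 pts, worse by 52.
Next-best assignment: Rossi→Data role, Huang→Ops role, Novak→Frontend role, Watson→QA role, Farahani→Design role, Leclerc→Backend role = 463 pts.
Swapping Novak↔Watson (Novak→Frontend role 94 pts, Watson→QA role 37 pts) loses 9.
Huang's own top role is Frontend role (100 pts), but forcing Huang→Frontend role and reassigning the rest optimally gives only 426 pts — worse by 46.

Huang receives Ops role.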